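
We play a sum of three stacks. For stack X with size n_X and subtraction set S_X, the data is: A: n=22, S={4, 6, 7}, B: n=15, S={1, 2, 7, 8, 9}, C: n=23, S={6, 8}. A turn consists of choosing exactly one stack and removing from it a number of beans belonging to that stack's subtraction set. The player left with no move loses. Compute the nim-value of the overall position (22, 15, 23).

Stack A, S = {4, 6, 7}:
G(0) = 0
G(1) = mex{} = 0
G(2) = mex{} = 0
G(3) = mex{} = 0
G(4) = mex{0} = 1
G(5) = mex{0} = 1
G(6) = mex{0,0} = 1
G(7) = mex{0,0,0} = 1
G(8) = mex{1,0,0} = 2
G(9) = mex{1,0,0} = 2
G(10) = mex{1,1,0} = 2
G(11) = mex{1,1,1} = 0
G(12) = mex{2,1,1} = 0
G(13) = mex{2,1,1} = 0
G(14) = mex{2,2,1} = 0
G(15) = mex{0,2,2} = 1
G(16) = mex{0,2,2} = 1
G(17) = mex{0,0,2} = 1
G(18) = mex{0,0,0} = 1
G(19) = mex{1,0,0} = 2
G(20) = mex{1,0,0} = 2
G(21) = mex{1,1,0} = 2
G(22) = mex{1,1,1} = 0
G_A(22) = 0.
Stack B, S = {1, 2, 7, 8, 9}:
G(0) = 0
G(1) = mex{0} = 1
G(2) = mex{1,0} = 2
G(3) = mex{2,1} = 0
G(4) = mex{0,2} = 1
G(5) = mex{1,0} = 2
G(6) = mex{2,1} = 0
G(7) = mex{0,2,0} = 1
G(8) = mex{1,0,1,0} = 2
G(9) = mex{2,1,2,1,0} = 3
G(10) = mex{3,2,0,2,1} = 4
G(11) = mex{4,3,1,0,2} = 5
G(12) = mex{5,4,2,1,0} = 3
G(13) = mex{3,5,0,2,1} = 4
G(14) = mex{4,3,1,0,2} = 5
G(15) = mex{5,4,2,1,0} = 3
G_B(15) = 3.
Stack C, S = {6, 8}:
G(0) = 0
G(1) = mex{} = 0
G(2) = mex{} = 0
G(3) = mex{} = 0
G(4) = mex{} = 0
G(5) = mex{} = 0
G(6) = mex{0} = 1
G(7) = mex{0} = 1
G(8) = mex{0,0} = 1
G(9) = mex{0,0} = 1
G(10) = mex{0,0} = 1
G(11) = mex{0,0} = 1
G(12) = mex{1,0} = 2
G(13) = mex{1,0} = 2
G(14) = mex{1,1} = 0
G(15) = mex{1,1} = 0
G(16) = mex{1,1} = 0
G(17) = mex{1,1} = 0
G(18) = mex{2,1} = 0
G(19) = mex{2,1} = 0
G(20) = mex{0,2} = 1
G(21) = mex{0,2} = 1
G(22) = mex{0,0} = 1
G(23) = mex{0,0} = 1
G_C(23) = 1.
Combined Grundy value = 0 ⊕ 3 ⊕ 1 = 2.

2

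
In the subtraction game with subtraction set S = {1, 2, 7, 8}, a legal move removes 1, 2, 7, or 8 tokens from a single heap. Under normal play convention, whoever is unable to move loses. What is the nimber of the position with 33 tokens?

0

n :  0  1  2  3  4  5  6  7  8  9 10 11 12 13 14 15 16 17 18 19 20 21 22 23 24 25 26 27 28 29 30 31 32 33
G :  0  1  2  0  1  2  0  1  2  0  1  2  0  1  2  0  1  2  0  1  2  0  1  2  0  1  2  0  1  2  0  1  2  0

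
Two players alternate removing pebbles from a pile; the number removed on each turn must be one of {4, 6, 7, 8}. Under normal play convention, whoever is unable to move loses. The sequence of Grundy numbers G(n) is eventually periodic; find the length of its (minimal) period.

n :  0  1  2  3  4  5  6  7  8  9 10 11 12 13 14 15 16 17 18 19 20 21 22 23 24 25
G :  0  0  0  0  1  1  1  1  2  2  2  2  0  0  0  0  1  1  1  1  2  2  2  2  0  0
G(n+12) = G(n) holds for n = 0,…,7 (a full window of length max(S) = 8), so the sequence is purely periodic with period 12.

12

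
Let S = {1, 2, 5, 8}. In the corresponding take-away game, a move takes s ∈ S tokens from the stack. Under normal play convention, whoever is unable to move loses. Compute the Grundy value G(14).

G(0) = 0
G(1) = mex{0} = 1
G(2) = mex{1,0} = 2
G(3) = mex{2,1} = 0
G(4) = mex{0,2} = 1
G(5) = mex{1,0,0} = 2
G(6) = mex{2,1,1} = 0
G(7) = mex{0,2,2} = 1
G(8) = mex{1,0,0,0} = 2
G(9) = mex{2,1,1,1} = 0
G(10) = mex{0,2,2,2} = 1
G(11) = mex{1,0,0,0} = 2
G(12) = mex{2,1,1,1} = 0
G(13) = mex{0,2,2,2} = 1
G(14) = mex{1,0,0,0} = 2

2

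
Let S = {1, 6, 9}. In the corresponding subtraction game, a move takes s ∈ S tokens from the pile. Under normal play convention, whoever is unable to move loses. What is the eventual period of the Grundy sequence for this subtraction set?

5

n :  0  1  2  3  4  5  6  7  8  9 10 11 12 13 14 15 16 17 18 19 20 21 22 23 24 25 26
G :  0  1  0  1  0  1  2  0  1  2  3  2  0  1  0  1  2  0  1  0  1  2  0  1  0  1  2
From n = 11 onward G(n+5) = G(n); since this holds over max(S) = 9 consecutive positions the period is 5 (pre-period 11).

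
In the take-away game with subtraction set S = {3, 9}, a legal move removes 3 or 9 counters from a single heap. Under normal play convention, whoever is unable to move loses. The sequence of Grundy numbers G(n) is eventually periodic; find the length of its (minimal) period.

n :  0  1  2  3  4  5  6  7  8  9 10 11 12 13 14 15 16
G :  0  0  0  1  1  1  0  0  0  1  1  1  0  0  0  1  1
G(n+6) = G(n) holds for n = 0,…,8 (a full window of length max(S) = 9), so the sequence is purely periodic with period 6.

6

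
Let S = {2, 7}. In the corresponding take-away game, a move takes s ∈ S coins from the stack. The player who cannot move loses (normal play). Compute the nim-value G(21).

1

n :  0  1  2  3  4  5  6  7  8  9 10 11 12 13 14 15 16 17 18 19 20 21
G :  0  0  1  1  0  0  1  1  2  0  0  1  1  0  0  1  1  2  0  0  1  1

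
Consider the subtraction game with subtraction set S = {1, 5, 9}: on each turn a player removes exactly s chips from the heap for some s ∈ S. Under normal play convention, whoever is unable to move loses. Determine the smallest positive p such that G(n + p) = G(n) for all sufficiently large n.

n :  0  1  2  3  4  5  6  7  8  9 10 11 12 13 14
G :  0  1  0  1  0  1  0  1  0  1  0  1  0  1  0
G(n+2) = G(n) holds for n = 0,…,8 (a full window of length max(S) = 9), so the sequence is purely periodic with period 2.

2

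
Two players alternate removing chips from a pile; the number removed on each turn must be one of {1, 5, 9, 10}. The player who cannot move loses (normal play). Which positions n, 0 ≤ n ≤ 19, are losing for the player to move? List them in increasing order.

G(0) = 0
G(1) = mex{0} = 1
G(2) = mex{1} = 0
G(3) = mex{0} = 1
G(4) = mex{1} = 0
G(5) = mex{0,0} = 1
G(6) = mex{1,1} = 0
G(7) = mex{0,0} = 1
G(8) = mex{1,1} = 0
G(9) = mex{0,0,0} = 1
G(10) = mex{1,1,1,0} = 2
G(11) = mex{2,0,0,1} = 3
G(12) = mex{3,1,1,0} = 2
G(13) = mex{2,0,0,1} = 3
G(14) = mex{3,1,1,0} = 2
G(15) = mex{2,2,0,1} = 3
G(16) = mex{3,3,1,0} = 2
G(17) = mex{2,2,0,1} = 3
G(18) = mex{3,3,1,0} = 2
G(19) = mex{2,2,2,1} = 0
P-positions are exactly the n with G(n) = 0.

0, 2, 4, 6, 8, 19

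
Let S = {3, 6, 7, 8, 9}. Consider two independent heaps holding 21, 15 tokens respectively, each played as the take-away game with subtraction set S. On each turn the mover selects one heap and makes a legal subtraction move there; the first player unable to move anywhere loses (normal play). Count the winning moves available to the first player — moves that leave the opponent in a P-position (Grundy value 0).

All heaps use S = {3, 6, 7, 8, 9}:
G(0) = 0
G(1) = mex{} = 0
G(2) = mex{} = 0
G(3) = mex{0} = 1
G(4) = mex{0} = 1
G(5) = mex{0} = 1
G(6) = mex{1,0} = 2
G(7) = mex{1,0,0} = 2
G(8) = mex{1,0,0,0} = 2
G(9) = mex{2,1,0,0,0} = 3
G(10) = mex{2,1,1,0,0} = 3
G(11) = mex{2,1,1,1,0} = 3
G(12) = mex{3,2,1,1,1} = 0
G(13) = mex{3,2,2,1,1} = 0
G(14) = mex{3,2,2,2,1} = 0
G(15) = mex{0,3,2,2,2} = 1
G(16) = mex{0,3,3,2,2} = 1
G(17) = mex{0,3,3,3,2} = 1
G(18) = mex{1,0,3,3,3} = 2
G(19) = mex{1,0,0,3,3} = 2
G(20) = mex{1,0,0,0,3} = 2
G(21) = mex{2,1,0,0,0} = 3
Heap A: G(21) = 3.
Heap B: G(15) = 1.
Combined Grundy value = 3 ⊕ 1 = 2.
A winning move leaves total XOR = 0, i.e. changes one component's Grundy value g to g ⊕ X where X is the current total.
Heap A: need g' = 3⊕2 = 1. Options: 21−3→G=2, 21−6→G=1, 21−7→G=0, 21−8→G=0, 21−9→G=0. Hits: 1.
Heap B: need g' = 1⊕2 = 3. Options: 15−3→G=0, 15−6→G=3, 15−7→G=2, 15−8→G=2, 15−9→G=2. Hits: 1.

2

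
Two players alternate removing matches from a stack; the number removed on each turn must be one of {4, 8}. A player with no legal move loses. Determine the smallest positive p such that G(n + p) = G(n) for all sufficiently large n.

G(0) = 0
G(1) = mex{} = 0
G(2) = mex{} = 0
G(3) = mex{} = 0
G(4) = mex{0} = 1
G(5) = mex{0} = 1
G(6) = mex{0} = 1
G(7) = mex{0} = 1
G(8) = mex{1,0} = 2
G(9) = mex{1,0} = 2
G(10) = mex{1,0} = 2
G(11) = mex{1,0} = 2
G(12) = mex{2,1} = 0
G(13) = mex{2,1} = 0
G(14) = mex{2,1} = 0
G(15) = mex{2,1} = 0
G(16) = mex{0,2} = 1
G(17) = mex{0,2} = 1
G(18) = mex{0,2} = 1
G(19) = mex{0,2} = 1
G(20) = mex{1,0} = 2
G(21) = mex{1,0} = 2
G(22) = mex{1,0} = 2
G(23) = mex{1,0} = 2
G(24) = mex{2,1} = 0
G(25) = mex{2,1} = 0
G(n+12) = G(n) holds for n = 0,…,7 (a full window of length max(S) = 8), so the sequence is purely periodic with period 12.

12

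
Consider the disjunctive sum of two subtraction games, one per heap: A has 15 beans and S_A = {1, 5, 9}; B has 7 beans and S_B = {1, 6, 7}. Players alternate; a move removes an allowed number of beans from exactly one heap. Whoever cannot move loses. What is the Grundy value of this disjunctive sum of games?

2

Heap A, S = {1, 5, 9}:
G(0) = 0
G(1) = mex{0} = 1
G(2) = mex{1} = 0
G(3) = mex{0} = 1
G(4) = mex{1} = 0
G(5) = mex{0,0} = 1
G(6) = mex{1,1} = 0
G(7) = mex{0,0} = 1
G(8) = mex{1,1} = 0
G(9) = mex{0,0,0} = 1
G(10) = mex{1,1,1} = 0
G(11) = mex{0,0,0} = 1
G(12) = mex{1,1,1} = 0
G(13) = mex{0,0,0} = 1
G(14) = mex{1,1,1} = 0
G(15) = mex{0,0,0} = 1
G_A(15) = 1.
Heap B, S = {1, 6, 7}:
G(0) = 0
G(1) = mex{0} = 1
G(2) = mex{1} = 0
G(3) = mex{0} = 1
G(4) = mex{1} = 0
G(5) = mex{0} = 1
G(6) = mex{1,0} = 2
G(7) = mex{2,1,0} = 3
G_B(7) = 3.
Combined Grundy value = 1 ⊕ 3 = 2.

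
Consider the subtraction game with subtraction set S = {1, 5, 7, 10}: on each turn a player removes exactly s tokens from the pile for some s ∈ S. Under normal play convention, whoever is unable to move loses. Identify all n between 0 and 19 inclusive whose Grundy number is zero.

0, 2, 4, 6, 8, 17, 19

G(0) = 0
G(1) = mex{0} = 1
G(2) = mex{1} = 0
G(3) = mex{0} = 1
G(4) = mex{1} = 0
G(5) = mex{0,0} = 1
G(6) = mex{1,1} = 0
G(7) = mex{0,0,0} = 1
G(8) = mex{1,1,1} = 0
G(9) = mex{0,0,0} = 1
G(10) = mex{1,1,1,0} = 2
G(11) = mex{2,0,0,1} = 3
G(12) = mex{3,1,1,0} = 2
G(13) = mex{2,0,0,1} = 3
G(14) = mex{3,1,1,0} = 2
G(15) = mex{2,2,0,1} = 3
G(16) = mex{3,3,1,0} = 2
G(17) = mex{2,2,2,1} = 0
G(18) = mex{0,3,3,0} = 1
G(19) = mex{1,2,2,1} = 0
P-positions are exactly the n with G(n) = 0.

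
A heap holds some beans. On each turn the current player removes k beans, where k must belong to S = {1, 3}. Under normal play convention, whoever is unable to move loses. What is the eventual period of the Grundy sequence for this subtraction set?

2

n :  0  1  2  3  4  5  6  7  8  9 10 11 12 13 14
G :  0  1  0  1  0  1  0  1  0  1  0  1  0  1  0
G(n+2) = G(n) holds for n = 0,…,2 (a full window of length max(S) = 3), so the sequence is purely periodic with period 2.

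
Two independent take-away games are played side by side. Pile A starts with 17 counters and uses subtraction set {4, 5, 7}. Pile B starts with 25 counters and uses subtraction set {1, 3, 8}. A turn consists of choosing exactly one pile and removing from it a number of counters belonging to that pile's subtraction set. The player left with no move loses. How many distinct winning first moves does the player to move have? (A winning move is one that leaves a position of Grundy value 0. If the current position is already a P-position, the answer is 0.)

Pile A, S = {4, 5, 7}:
n :  0  1  2  3  4  5  6  7  8  9 10 11 12 13 14 15 16 17
G :  0  0  0  0  1  1  1  1  2  2  2  0  0  0  0  1  1  1
G_A(17) = 1.
Pile B, S = {1, 3, 8}:
G(0) = 0
G(1) = mex{0} = 1
G(2) = mex{1} = 0
G(3) = mex{0,0} = 1
G(4) = mex{1,1} = 0
G(5) = mex{0,0} = 1
G(6) = mex{1,1} = 0
G(7) = mex{0,0} = 1
G(8) = mex{1,1,0} = 2
G(9) = mex{2,0,1} = 3
G(10) = mex{3,1,0} = 2
G(11) = mex{2,2,1} = 0
G(12) = mex{0,3,0} = 1
G(13) = mex{1,2,1} = 0
G(14) = mex{0,0,0} = 1
G(15) = mex{1,1,1} = 0
G(16) = mex{0,0,2} = 1
G(17) = mex{1,1,3} = 0
G(18) = mex{0,0,2} = 1
G(19) = mex{1,1,0} = 2
G(20) = mex{2,0,1} = 3
G(21) = mex{3,1,0} = 2
G(22) = mex{2,2,1} = 0
G(23) = mex{0,3,0} = 1
G(24) = mex{1,2,1} = 0
G(25) = mex{0,0,0} = 1
G_B(25) = 1.
Combined Grundy value = 1 ⊕ 1 = 0.
A winning move leaves total XOR = 0, i.e. changes one component's Grundy value g to g ⊕ X where X is the current total.
Pile A: target g' = 1⊕0 = 1, but every legal move changes the Grundy value (mex property), so 0 moves.
Pile B: target g' = 1⊕0 = 1, but every legal move changes the Grundy value (mex property), so 0 moves.

0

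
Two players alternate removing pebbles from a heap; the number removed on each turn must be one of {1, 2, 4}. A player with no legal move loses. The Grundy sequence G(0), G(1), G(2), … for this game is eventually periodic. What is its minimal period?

3

n :  0  1  2  3  4  5  6  7  8  9 10 11 12 13 14
G :  0  1  2  0  1  2  0  1  2  0  1  2  0  1  2
G(n+3) = G(n) holds for n = 0,…,3 (a full window of length max(S) = 4), so the sequence is purely periodic with period 3.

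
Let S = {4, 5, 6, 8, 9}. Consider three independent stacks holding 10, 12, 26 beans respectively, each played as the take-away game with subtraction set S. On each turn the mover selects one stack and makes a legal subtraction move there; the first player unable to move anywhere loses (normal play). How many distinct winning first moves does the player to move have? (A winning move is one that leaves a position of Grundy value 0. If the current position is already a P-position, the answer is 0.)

4

All stacks use S = {4, 5, 6, 8, 9}:
G(0) = 0
G(1) = mex{} = 0
G(2) = mex{} = 0
G(3) = mex{} = 0
G(4) = mex{0} = 1
G(5) = mex{0,0} = 1
G(6) = mex{0,0,0} = 1
G(7) = mex{0,0,0} = 1
G(8) = mex{1,0,0,0} = 2
G(9) = mex{1,1,0,0,0} = 2
G(10) = mex{1,1,1,0,0} = 2
G(11) = mex{1,1,1,0,0} = 2
G(12) = mex{2,1,1,1,0} = 3
G(13) = mex{2,2,1,1,1} = 0
G(14) = mex{2,2,2,1,1} = 0
G(15) = mex{2,2,2,1,1} = 0
G(16) = mex{3,2,2,2,1} = 0
G(17) = mex{0,3,2,2,2} = 1
G(18) = mex{0,0,3,2,2} = 1
G(19) = mex{0,0,0,2,2} = 1
G(20) = mex{0,0,0,3,2} = 1
G(21) = mex{1,0,0,0,3} = 2
G(22) = mex{1,1,0,0,0} = 2
G(23) = mex{1,1,1,0,0} = 2
G(24) = mex{1,1,1,0,0} = 2
G(25) = mex{2,1,1,1,0} = 3
G(26) = mex{2,2,1,1,1} = 0
Stack A: G(10) = 2.
Stack B: G(12) = 3.
Stack C: G(26) = 0.
Combined Grundy value = 2 ⊕ 3 ⊕ 0 = 1.
A winning move leaves total XOR = 0, i.e. changes one component's Grundy value g to g ⊕ X where X is the current total.
Stack A: need g' = 2⊕1 = 3. Options: 10−4→G=1, 10−5→G=1, 10−6→G=1, 10−8→G=0, 10−9→G=0. Hits: 0.
Stack B: need g' = 3⊕1 = 2. Options: 12−4→G=2, 12−5→G=1, 12−6→G=1, 12−8→G=1, 12−9→G=0. Hits: 1.
Stack C: need g' = 0⊕1 = 1. Options: 26−4→G=2, 26−5→G=2, 26−6→G=1, 26−8→G=1, 26−9→G=1. Hits: 3.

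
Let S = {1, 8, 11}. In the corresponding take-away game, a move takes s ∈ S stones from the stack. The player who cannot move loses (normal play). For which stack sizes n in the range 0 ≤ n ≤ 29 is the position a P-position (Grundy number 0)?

0, 2, 4, 6, 9, 16, 18, 21, 23, 25, 28

n :  0  1  2  3  4  5  6  7  8  9 10 11 12 13 14 15 16 17 18 19 20 21 22 23 24 25 26 27 28 29
G :  0  1  0  1  0  1  0  1  2  0  1  2  3  2  3  2  0  1  0  1  2  0  1  0  1  0  1  2  0  1
P-positions are exactly the n with G(n) = 0.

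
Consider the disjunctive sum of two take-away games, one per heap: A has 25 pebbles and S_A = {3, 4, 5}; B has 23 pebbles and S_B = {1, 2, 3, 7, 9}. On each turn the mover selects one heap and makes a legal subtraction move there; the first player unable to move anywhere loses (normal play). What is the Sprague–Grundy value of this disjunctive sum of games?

Heap A, S = {3, 4, 5}:
G(0) = 0
G(1) = mex{} = 0
G(2) = mex{} = 0
G(3) = mex{0} = 1
G(4) = mex{0,0} = 1
G(5) = mex{0,0,0} = 1
G(6) = mex{1,0,0} = 2
G(7) = mex{1,1,0} = 2
G(8) = mex{1,1,1} = 0
G(9) = mex{2,1,1} = 0
G(10) = mex{2,2,1} = 0
G(11) = mex{0,2,2} = 1
G(12) = mex{0,0,2} = 1
G(13) = mex{0,0,0} = 1
G(14) = mex{1,0,0} = 2
G(15) = mex{1,1,0} = 2
G(16) = mex{1,1,1} = 0
G(17) = mex{2,1,1} = 0
G(18) = mex{2,2,1} = 0
G(19) = mex{0,2,2} = 1
G(20) = mex{0,0,2} = 1
G(21) = mex{0,0,0} = 1
G(22) = mex{1,0,0} = 2
G(23) = mex{1,1,0} = 2
G(24) = mex{1,1,1} = 0
G(25) = mex{2,1,1} = 0
G_A(25) = 0.
Heap B, S = {1, 2, 3, 7, 9}:
G(0) = 0
G(1) = mex{0} = 1
G(2) = mex{1,0} = 2
G(3) = mex{2,1,0} = 3
G(4) = mex{3,2,1} = 0
G(5) = mex{0,3,2} = 1
G(6) = mex{1,0,3} = 2
G(7) = mex{2,1,0,0} = 3
G(8) = mex{3,2,1,1} = 0
G(9) = mex{0,3,2,2,0} = 1
G(10) = mex{1,0,3,3,1} = 2
G(11) = mex{2,1,0,0,2} = 3
G(12) = mex{3,2,1,1,3} = 0
G(13) = mex{0,3,2,2,0} = 1
G(14) = mex{1,0,3,3,1} = 2
G(15) = mex{2,1,0,0,2} = 3
G(16) = mex{3,2,1,1,3} = 0
G(17) = mex{0,3,2,2,0} = 1
G(18) = mex{1,0,3,3,1} = 2
G(19) = mex{2,1,0,0,2} = 3
G(20) = mex{3,2,1,1,3} = 0
G(21) = mex{0,3,2,2,0} = 1
G(22) = mex{1,0,3,3,1} = 2
G(23) = mex{2,1,0,0,2} = 3
G_B(23) = 3.
Combined Grundy value = 0 ⊕ 3 = 3.

3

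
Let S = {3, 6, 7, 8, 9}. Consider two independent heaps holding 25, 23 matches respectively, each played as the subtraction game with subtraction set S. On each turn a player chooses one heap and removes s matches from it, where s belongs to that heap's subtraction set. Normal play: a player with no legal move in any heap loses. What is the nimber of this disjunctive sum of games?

All heaps use S = {3, 6, 7, 8, 9}:
G(0) = 0
G(1) = mex{} = 0
G(2) = mex{} = 0
G(3) = mex{0} = 1
G(4) = mex{0} = 1
G(5) = mex{0} = 1
G(6) = mex{1,0} = 2
G(7) = mex{1,0,0} = 2
G(8) = mex{1,0,0,0} = 2
G(9) = mex{2,1,0,0,0} = 3
G(10) = mex{2,1,1,0,0} = 3
G(11) = mex{2,1,1,1,0} = 3
G(12) = mex{3,2,1,1,1} = 0
G(13) = mex{3,2,2,1,1} = 0
G(14) = mex{3,2,2,2,1} = 0
G(15) = mex{0,3,2,2,2} = 1
G(16) = mex{0,3,3,2,2} = 1
G(17) = mex{0,3,3,3,2} = 1
G(18) = mex{1,0,3,3,3} = 2
G(19) = mex{1,0,0,3,3} = 2
G(20) = mex{1,0,0,0,3} = 2
G(21) = mex{2,1,0,0,0} = 3
G(22) = mex{2,1,1,0,0} = 3
G(23) = mex{2,1,1,1,0} = 3
G(24) = mex{3,2,1,1,1} = 0
G(25) = mex{3,2,2,1,1} = 0
Heap A: G(25) = 0.
Heap B: G(23) = 3.
Combined Grundy value = 0 ⊕ 3 = 3.

3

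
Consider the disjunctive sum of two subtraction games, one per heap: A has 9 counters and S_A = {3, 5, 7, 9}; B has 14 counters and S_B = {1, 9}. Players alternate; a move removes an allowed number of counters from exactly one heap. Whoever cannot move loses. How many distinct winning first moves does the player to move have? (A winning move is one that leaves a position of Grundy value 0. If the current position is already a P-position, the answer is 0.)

2

Heap A, S = {3, 5, 7, 9}:
n : 0 1 2 3 4 5 6 7 8 9
G : 0 0 0 1 1 1 2 2 2 3
G_A(9) = 3.
Heap B, S = {1, 9}:
n :  0  1  2  3  4  5  6  7  8  9 10 11 12 13 14
G :  0  1  0  1  0  1  0  1  0  1  0  1  0  1  0
G_B(14) = 0.
Combined Grundy value = 3 ⊕ 0 = 3.
A winning move leaves total XOR = 0, i.e. changes one component's Grundy value g to g ⊕ X where X is the current total.
Heap A: need g' = 3⊕3 = 0. Options: 9−3→G=2, 9−5→G=1, 9−7→G=0, 9−9→G=0. Hits: 2.
Heap B: need g' = 0⊕3 = 3. Options: 14−1→G=1, 14−9→G=1. Hits: 0.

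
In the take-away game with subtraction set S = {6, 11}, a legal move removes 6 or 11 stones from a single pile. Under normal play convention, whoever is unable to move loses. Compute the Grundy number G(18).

0

G(0) = 0
G(1) = mex{} = 0
G(2) = mex{} = 0
G(3) = mex{} = 0
G(4) = mex{} = 0
G(5) = mex{} = 0
G(6) = mex{0} = 1
G(7) = mex{0} = 1
G(8) = mex{0} = 1
G(9) = mex{0} = 1
G(10) = mex{0} = 1
G(11) = mex{0,0} = 1
G(12) = mex{1,0} = 2
G(13) = mex{1,0} = 2
G(14) = mex{1,0} = 2
G(15) = mex{1,0} = 2
G(16) = mex{1,0} = 2
G(17) = mex{1,1} = 0
G(18) = mex{2,1} = 0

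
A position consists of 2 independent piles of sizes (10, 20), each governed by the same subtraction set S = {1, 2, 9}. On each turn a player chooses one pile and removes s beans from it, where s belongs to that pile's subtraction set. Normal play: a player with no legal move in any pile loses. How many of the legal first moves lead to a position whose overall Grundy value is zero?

All piles use S = {1, 2, 9}:
n :  0  1  2  3  4  5  6  7  8  9 10 11 12 13 14 15 16 17 18 19 20
G :  0  1  2  0  1  2  0  1  2  3  0  1  2  0  1  2  0  1  2  3  0
Pile A: G(10) = 0.
Pile B: G(20) = 0.
Combined Grundy value = 0 ⊕ 0 = 0.
A winning move leaves total XOR = 0, i.e. changes one component's Grundy value g to g ⊕ X where X is the current total.
Pile A: target g' = 0⊕0 = 0, but every legal move changes the Grundy value (mex property), so 0 moves.
Pile B: target g' = 0⊕0 = 0, but every legal move changes the Grundy value (mex property), so 0 moves.

0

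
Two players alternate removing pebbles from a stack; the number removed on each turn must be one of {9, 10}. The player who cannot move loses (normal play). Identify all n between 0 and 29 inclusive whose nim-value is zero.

0, 1, 2, 3, 4, 5, 6, 7, 8, 19, 20, 21, 22, 23, 24, 25, 26, 27

n :  0  1  2  3  4  5  6  7  8  9 10 11 12 13 14 15 16 17 18 19 20 21 22 23 24 25 26 27 28 29
G :  0  0  0  0  0  0  0  0  0  1  1  1  1  1  1  1  1  1  2  0  0  0  0  0  0  0  0  0  1  1
P-positions are exactly the n with G(n) = 0.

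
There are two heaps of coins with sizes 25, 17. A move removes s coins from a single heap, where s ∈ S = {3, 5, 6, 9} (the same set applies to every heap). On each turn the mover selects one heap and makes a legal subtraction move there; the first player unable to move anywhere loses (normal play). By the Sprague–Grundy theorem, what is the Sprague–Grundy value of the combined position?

All heaps use S = {3, 5, 6, 9}:
n :  0  1  2  3  4  5  6  7  8  9 10 11 12 13 14 15 16 17 18 19 20 21 22 23 24 25
G :  0  0  0  1  1  1  2  2  2  3  3  3  0  0  0  1  1  1  2  2  2  3  3  3  0  0
Heap A: G(25) = 0.
Heap B: G(17) = 1.
Combined Grundy value = 0 ⊕ 1 = 1.

1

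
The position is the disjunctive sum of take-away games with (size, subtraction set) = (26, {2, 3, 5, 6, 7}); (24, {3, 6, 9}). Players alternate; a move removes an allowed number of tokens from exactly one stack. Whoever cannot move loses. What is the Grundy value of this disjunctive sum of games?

Stack A, S = {2, 3, 5, 6, 7}:
n :  0  1  2  3  4  5  6  7  8  9 10 11 12 13 14 15 16 17 18 19 20 21 22 23 24 25 26
G :  0  0  1  1  2  2  3  3  4  0  0  1  1  2  2  3  3  4  0  0  1  1  2  2  3  3  4
G_A(26) = 4.
Stack B, S = {3, 6, 9}:
G(0) = 0
G(1) = mex{} = 0
G(2) = mex{} = 0
G(3) = mex{0} = 1
G(4) = mex{0} = 1
G(5) = mex{0} = 1
G(6) = mex{1,0} = 2
G(7) = mex{1,0} = 2
G(8) = mex{1,0} = 2
G(9) = mex{2,1,0} = 3
G(10) = mex{2,1,0} = 3
G(11) = mex{2,1,0} = 3
G(12) = mex{3,2,1} = 0
G(13) = mex{3,2,1} = 0
G(14) = mex{3,2,1} = 0
G(15) = mex{0,3,2} = 1
G(16) = mex{0,3,2} = 1
G(17) = mex{0,3,2} = 1
G(18) = mex{1,0,3} = 2
G(19) = mex{1,0,3} = 2
G(20) = mex{1,0,3} = 2
G(21) = mex{2,1,0} = 3
G(22) = mex{2,1,0} = 3
G(23) = mex{2,1,0} = 3
G(24) = mex{3,2,1} = 0
G_B(24) = 0.
Combined Grundy value = 4 ⊕ 0 = 4.

4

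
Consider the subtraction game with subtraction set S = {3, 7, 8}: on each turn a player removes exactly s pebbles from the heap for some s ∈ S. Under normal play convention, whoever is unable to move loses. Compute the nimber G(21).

0

G(0) = 0
G(1) = mex{} = 0
G(2) = mex{} = 0
G(3) = mex{0} = 1
G(4) = mex{0} = 1
G(5) = mex{0} = 1
G(6) = mex{1} = 0
G(7) = mex{1,0} = 2
G(8) = mex{1,0,0} = 2
G(9) = mex{0,0,0} = 1
G(10) = mex{2,1,0} = 3
G(11) = mex{2,1,1} = 0
G(12) = mex{1,1,1} = 0
G(13) = mex{3,0,1} = 2
G(14) = mex{0,2,0} = 1
G(15) = mex{0,2,2} = 1
G(16) = mex{2,1,2} = 0
G(17) = mex{1,3,1} = 0
G(18) = mex{1,0,3} = 2
G(19) = mex{0,0,0} = 1
G(20) = mex{0,2,0} = 1
G(21) = mex{2,1,2} = 0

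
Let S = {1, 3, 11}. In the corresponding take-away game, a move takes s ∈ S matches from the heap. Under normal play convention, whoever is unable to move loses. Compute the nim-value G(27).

1

G(0) = 0
G(1) = mex{0} = 1
G(2) = mex{1} = 0
G(3) = mex{0,0} = 1
G(4) = mex{1,1} = 0
G(5) = mex{0,0} = 1
G(6) = mex{1,1} = 0
G(7) = mex{0,0} = 1
G(8) = mex{1,1} = 0
G(9) = mex{0,0} = 1
G(10) = mex{1,1} = 0
G(11) = mex{0,0,0} = 1
G(12) = mex{1,1,1} = 0
G(13) = mex{0,0,0} = 1
G(14) = mex{1,1,1} = 0
G(15) = mex{0,0,0} = 1
G(16) = mex{1,1,1} = 0
G(17) = mex{0,0,0} = 1
G(18) = mex{1,1,1} = 0
G(19) = mex{0,0,0} = 1
G(20) = mex{1,1,1} = 0
G(21) = mex{0,0,0} = 1
G(22) = mex{1,1,1} = 0
G(23) = mex{0,0,0} = 1
G(24) = mex{1,1,1} = 0
G(25) = mex{0,0,0} = 1
G(26) = mex{1,1,1} = 0
G(27) = mex{0,0,0} = 1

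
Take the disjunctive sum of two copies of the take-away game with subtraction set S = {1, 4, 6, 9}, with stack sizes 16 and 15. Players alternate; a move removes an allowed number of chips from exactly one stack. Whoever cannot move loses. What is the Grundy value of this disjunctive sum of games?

All stacks use S = {1, 4, 6, 9}:
n :  0  1  2  3  4  5  6  7  8  9 10 11 12 13 14 15 16
G :  0  1  0  1  2  0  1  0  1  2  0  1  0  1  2  0  1
Stack A: G(16) = 1.
Stack B: G(15) = 0.
Combined Grundy value = 1 ⊕ 0 = 1.

1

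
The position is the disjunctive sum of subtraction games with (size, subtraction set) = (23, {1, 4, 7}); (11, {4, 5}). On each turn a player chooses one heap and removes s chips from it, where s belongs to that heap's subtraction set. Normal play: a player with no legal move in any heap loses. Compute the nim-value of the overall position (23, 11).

Heap A, S = {1, 4, 7}:
n :  0  1  2  3  4  5  6  7  8  9 10 11 12 13 14 15 16 17 18 19 20 21 22 23
G :  0  1  0  1  2  0  1  2  0  1  0  1  2  0  1  2  0  1  0  1  2  0  1  2
G_A(23) = 2.
Heap B, S = {4, 5}:
n :  0  1  2  3  4  5  6  7  8  9 10 11
G :  0  0  0  0  1  1  1  1  2  0  0  0
G_B(11) = 0.
Combined Grundy value = 2 ⊕ 0 = 2.

2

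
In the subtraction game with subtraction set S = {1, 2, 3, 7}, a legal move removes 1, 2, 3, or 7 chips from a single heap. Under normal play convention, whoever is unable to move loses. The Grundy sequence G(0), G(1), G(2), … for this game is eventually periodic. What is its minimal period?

G(0) = 0
G(1) = mex{0} = 1
G(2) = mex{1,0} = 2
G(3) = mex{2,1,0} = 3
G(4) = mex{3,2,1} = 0
G(5) = mex{0,3,2} = 1
G(6) = mex{1,0,3} = 2
G(7) = mex{2,1,0,0} = 3
G(8) = mex{3,2,1,1} = 0
G(9) = mex{0,3,2,2} = 1
G(10) = mex{1,0,3,3} = 2
G(11) = mex{2,1,0,0} = 3
G(12) = mex{3,2,1,1} = 0
G(13) = mex{0,3,2,2} = 1
G(14) = mex{1,0,3,3} = 2
G(n+4) = G(n) holds for n = 0,…,6 (a full window of length max(S) = 7), so the sequence is purely periodic with period 4.

4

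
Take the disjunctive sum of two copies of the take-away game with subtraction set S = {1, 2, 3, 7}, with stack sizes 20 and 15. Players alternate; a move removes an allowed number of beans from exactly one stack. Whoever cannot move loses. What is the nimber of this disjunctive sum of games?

All stacks use S = {1, 2, 3, 7}:
n :  0  1  2  3  4  5  6  7  8  9 10 11 12 13 14 15 16 17 18 19 20
G :  0  1  2  3  0  1  2  3  0  1  2  3  0  1  2  3  0  1  2  3  0
Stack A: G(20) = 0.
Stack B: G(15) = 3.
Combined Grundy value = 0 ⊕ 3 = 3.

3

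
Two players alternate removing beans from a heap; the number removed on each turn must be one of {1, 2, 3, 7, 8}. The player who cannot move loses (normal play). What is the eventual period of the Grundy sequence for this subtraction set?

9

G(0) = 0
G(1) = mex{0} = 1
G(2) = mex{1,0} = 2
G(3) = mex{2,1,0} = 3
G(4) = mex{3,2,1} = 0
G(5) = mex{0,3,2} = 1
G(6) = mex{1,0,3} = 2
G(7) = mex{2,1,0,0} = 3
G(8) = mex{3,2,1,1,0} = 4
G(9) = mex{4,3,2,2,1} = 0
G(10) = mex{0,4,3,3,2} = 1
G(11) = mex{1,0,4,0,3} = 2
G(12) = mex{2,1,0,1,0} = 3
G(13) = mex{3,2,1,2,1} = 0
G(14) = mex{0,3,2,3,2} = 1
G(15) = mex{1,0,3,4,3} = 2
G(16) = mex{2,1,0,0,4} = 3
G(17) = mex{3,2,1,1,0} = 4
G(18) = mex{4,3,2,2,1} = 0
G(19) = mex{0,4,3,3,2} = 1
G(n+9) = G(n) holds for n = 0,…,7 (a full window of length max(S) = 8), so the sequence is purely periodic with period 9.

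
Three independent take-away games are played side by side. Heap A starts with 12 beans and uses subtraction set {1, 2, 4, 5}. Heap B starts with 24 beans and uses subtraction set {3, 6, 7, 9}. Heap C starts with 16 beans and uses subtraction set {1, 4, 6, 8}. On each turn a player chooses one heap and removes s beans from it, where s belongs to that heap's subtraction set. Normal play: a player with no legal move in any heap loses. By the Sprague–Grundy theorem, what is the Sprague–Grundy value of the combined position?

Heap A, S = {1, 2, 4, 5}:
n :  0  1  2  3  4  5  6  7  8  9 10 11 12
G :  0  1  2  0  1  2  0  1  2  0  1  2  0
G_A(12) = 0.
Heap B, S = {3, 6, 7, 9}:
n :  0  1  2  3  4  5  6  7  8  9 10 11 12 13 14 15 16 17 18 19 20 21 22 23 24
G :  0  0  0  1  1  1  2  2  2  3  3  3  0  0  0  1  1  1  2  2  2  3  3  3  0
G_B(24) = 0.
Heap C, S = {1, 4, 6, 8}:
n :  0  1  2  3  4  5  6  7  8  9 10 11 12 13 14 15 16
G :  0  1  0  1  2  0  1  0  1  2  3  2  0  1  0  1  2
G_C(16) = 2.
Combined Grundy value = 0 ⊕ 0 ⊕ 2 = 2.

2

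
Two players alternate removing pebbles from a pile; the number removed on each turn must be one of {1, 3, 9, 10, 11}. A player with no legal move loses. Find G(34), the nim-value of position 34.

n :  0  1  2  3  4  5  6  7  8  9 10 11 12 13 14 15 16 17 18 19 20 21 22 23 24 25 26 27 28 29 30 31 32 33 34
G :  0  1  0  1  0  1  0  1  0  1  2  3  2  3  2  3  2  3  2  3  0  1  0  1  0  1  0  1  0  1  2  3  2  3  2

2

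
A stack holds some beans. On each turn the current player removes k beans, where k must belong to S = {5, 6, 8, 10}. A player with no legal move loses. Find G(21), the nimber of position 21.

1

G(0) = 0
G(1) = mex{} = 0
G(2) = mex{} = 0
G(3) = mex{} = 0
G(4) = mex{} = 0
G(5) = mex{0} = 1
G(6) = mex{0,0} = 1
G(7) = mex{0,0} = 1
G(8) = mex{0,0,0} = 1
G(9) = mex{0,0,0} = 1
G(10) = mex{1,0,0,0} = 2
G(11) = mex{1,1,0,0} = 2
G(12) = mex{1,1,0,0} = 2
G(13) = mex{1,1,1,0} = 2
G(14) = mex{1,1,1,0} = 2
G(15) = mex{2,1,1,1} = 0
G(16) = mex{2,2,1,1} = 0
G(17) = mex{2,2,1,1} = 0
G(18) = mex{2,2,2,1} = 0
G(19) = mex{2,2,2,1} = 0
G(20) = mex{0,2,2,2} = 1
G(21) = mex{0,0,2,2} = 1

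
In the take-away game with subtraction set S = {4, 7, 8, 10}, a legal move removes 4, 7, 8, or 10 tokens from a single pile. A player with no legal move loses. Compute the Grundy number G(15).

n :  0  1  2  3  4  5  6  7  8  9 10 11 12 13 14 15
G :  0  0  0  0  1  1  1  1  2  2  2  2  3  3  0  0

0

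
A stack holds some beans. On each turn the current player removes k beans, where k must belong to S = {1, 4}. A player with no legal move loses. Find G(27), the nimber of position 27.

n :  0  1  2  3  4  5  6  7  8  9 10 11 12 13 14 15 16 17 18 19 20 21 22 23 24 25 26 27
G :  0  1  0  1  2  0  1  0  1  2  0  1  0  1  2  0  1  0  1  2  0  1  0  1  2  0  1  0

0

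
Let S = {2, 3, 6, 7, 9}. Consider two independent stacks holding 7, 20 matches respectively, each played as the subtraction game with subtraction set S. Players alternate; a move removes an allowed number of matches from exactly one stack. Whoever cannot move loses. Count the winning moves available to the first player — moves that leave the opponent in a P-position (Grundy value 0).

0

All stacks use S = {2, 3, 6, 7, 9}:
n :  0  1  2  3  4  5  6  7  8  9 10 11 12 13 14 15 16 17 18 19 20
G :  0  0  1  1  2  0  3  1  2  2  3  3  4  0  5  1  4  0  0  1  1
Stack A: G(7) = 1.
Stack B: G(20) = 1.
Combined Grundy value = 1 ⊕ 1 = 0.
A winning move leaves total XOR = 0, i.e. changes one component's Grundy value g to g ⊕ X where X is the current total.
Stack A: target g' = 1⊕0 = 1, but every legal move changes the Grundy value (mex property), so 0 moves.
Stack B: target g' = 1⊕0 = 1, but every legal move changes the Grundy value (mex property), so 0 moves.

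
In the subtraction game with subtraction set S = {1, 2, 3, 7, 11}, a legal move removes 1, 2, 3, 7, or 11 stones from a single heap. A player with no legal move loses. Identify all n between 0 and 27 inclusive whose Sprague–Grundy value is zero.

0, 4, 8, 12, 16, 20, 24

n :  0  1  2  3  4  5  6  7  8  9 10 11 12 13 14 15 16 17 18 19 20 21 22 23 24 25 26 27
G :  0  1  2  3  0  1  2  3  0  1  2  3  0  1  2  3  0  1  2  3  0  1  2  3  0  1  2  3
P-positions are exactly the n with G(n) = 0.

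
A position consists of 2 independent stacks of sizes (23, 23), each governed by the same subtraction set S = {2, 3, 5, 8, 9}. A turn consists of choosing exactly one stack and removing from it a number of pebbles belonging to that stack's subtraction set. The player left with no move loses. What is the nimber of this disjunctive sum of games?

All stacks use S = {2, 3, 5, 8, 9}:
n :  0  1  2  3  4  5  6  7  8  9 10 11 12 13 14 15 16 17 18 19 20 21 22 23
G :  0  0  1  1  2  2  3  0  4  1  3  0  4  1  5  2  2  0  0  1  1  3  2  4
Stack A: G(23) = 4.
Stack B: G(23) = 4.
Combined Grundy value = 4 ⊕ 4 = 0.

0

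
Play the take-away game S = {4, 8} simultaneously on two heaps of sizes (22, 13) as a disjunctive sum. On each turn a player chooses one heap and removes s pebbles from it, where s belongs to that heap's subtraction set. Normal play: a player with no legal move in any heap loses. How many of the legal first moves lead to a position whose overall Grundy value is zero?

All heaps use S = {4, 8}:
n :  0  1  2  3  4  5  6  7  8  9 10 11 12 13 14 15 16 17 18 19 20 21 22
G :  0  0  0  0  1  1  1  1  2  2  2  2  0  0  0  0  1  1  1  1  2  2  2
Heap A: G(22) = 2.
Heap B: G(13) = 0.
Combined Grundy value = 2 ⊕ 0 = 2.
A winning move leaves total XOR = 0, i.e. changes one component's Grundy value g to g ⊕ X where X is the current total.
Heap A: need g' = 2⊕2 = 0. Options: 22−4→G=1, 22−8→G=0. Hits: 1.
Heap B: need g' = 0⊕2 = 2. Options: 13−4→G=2, 13−8→G=1. Hits: 1.

2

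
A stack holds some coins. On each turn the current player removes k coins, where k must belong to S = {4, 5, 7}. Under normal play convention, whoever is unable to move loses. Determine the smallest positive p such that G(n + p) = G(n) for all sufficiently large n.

G(0) = 0
G(1) = mex{} = 0
G(2) = mex{} = 0
G(3) = mex{} = 0
G(4) = mex{0} = 1
G(5) = mex{0,0} = 1
G(6) = mex{0,0} = 1
G(7) = mex{0,0,0} = 1
G(8) = mex{1,0,0} = 2
G(9) = mex{1,1,0} = 2
G(10) = mex{1,1,0} = 2
G(11) = mex{1,1,1} = 0
G(12) = mex{2,1,1} = 0
G(13) = mex{2,2,1} = 0
G(14) = mex{2,2,1} = 0
G(15) = mex{0,2,2} = 1
G(16) = mex{0,0,2} = 1
G(17) = mex{0,0,2} = 1
G(18) = mex{0,0,0} = 1
G(19) = mex{1,0,0} = 2
G(20) = mex{1,1,0} = 2
G(21) = mex{1,1,0} = 2
G(22) = mex{1,1,1} = 0
G(23) = mex{2,1,1} = 0
G(n+11) = G(n) holds for n = 0,…,6 (a full window of length max(S) = 7), so the sequence is purely periodic with period 11.

11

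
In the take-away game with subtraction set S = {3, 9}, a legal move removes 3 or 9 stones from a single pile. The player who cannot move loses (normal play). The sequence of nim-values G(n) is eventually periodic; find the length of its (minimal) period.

n :  0  1  2  3  4  5  6  7  8  9 10 11 12 13 14 15 16
G :  0  0  0  1  1  1  0  0  0  1  1  1  0  0  0  1  1
G(n+6) = G(n) holds for n = 0,…,8 (a full window of length max(S) = 9), so the sequence is purely periodic with period 6.

6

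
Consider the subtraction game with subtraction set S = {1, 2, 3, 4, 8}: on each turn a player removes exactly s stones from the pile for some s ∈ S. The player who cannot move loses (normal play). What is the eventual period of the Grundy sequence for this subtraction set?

5

n :  0  1  2  3  4  5  6  7  8  9 10 11 12 13 14
G :  0  1  2  3  4  0  1  2  3  4  0  1  2  3  4
G(n+5) = G(n) holds for n = 0,…,7 (a full window of length max(S) = 8), so the sequence is purely periodic with period 5.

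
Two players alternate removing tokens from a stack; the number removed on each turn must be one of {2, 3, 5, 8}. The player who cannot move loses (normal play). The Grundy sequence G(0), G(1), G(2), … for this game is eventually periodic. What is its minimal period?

n :  0  1  2  3  4  5  6  7  8  9 10 11 12 13 14 15 16 17 18 19 20 21 22 23 24 25 26 27 28 29 30 31 32 33 34 35 36 37 38 39 40 41 42 43 44 45 46 47 48
G :  0  0  1  1  2  2  3  0  4  1  3  0  4  1  2  2  3  0  0  1  1  2  3  3  0  2  1  4  0  3  1  2  2  3  0  0  1  1  2  3  3  0  2  1  4  0  3  1  2
From n = 13 onward G(n+17) = G(n); since this holds over max(S) = 8 consecutive positions the period is 17 (pre-period 13).

17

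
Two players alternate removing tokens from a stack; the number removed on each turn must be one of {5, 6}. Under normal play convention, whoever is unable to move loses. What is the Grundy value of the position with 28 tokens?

1

G(0) = 0
G(1) = mex{} = 0
G(2) = mex{} = 0
G(3) = mex{} = 0
G(4) = mex{} = 0
G(5) = mex{0} = 1
G(6) = mex{0,0} = 1
G(7) = mex{0,0} = 1
G(8) = mex{0,0} = 1
G(9) = mex{0,0} = 1
G(10) = mex{1,0} = 2
G(11) = mex{1,1} = 0
G(12) = mex{1,1} = 0
G(13) = mex{1,1} = 0
G(14) = mex{1,1} = 0
G(15) = mex{2,1} = 0
G(16) = mex{0,2} = 1
G(17) = mex{0,0} = 1
G(18) = mex{0,0} = 1
G(19) = mex{0,0} = 1
G(20) = mex{0,0} = 1
G(21) = mex{1,0} = 2
G(22) = mex{1,1} = 0
G(23) = mex{1,1} = 0
G(24) = mex{1,1} = 0
G(25) = mex{1,1} = 0
G(26) = mex{2,1} = 0
G(27) = mex{0,2} = 1
G(28) = mex{0,0} = 1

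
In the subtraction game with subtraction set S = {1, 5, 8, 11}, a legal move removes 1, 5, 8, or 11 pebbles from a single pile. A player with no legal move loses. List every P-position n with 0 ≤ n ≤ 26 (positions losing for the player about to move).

G(0) = 0
G(1) = mex{0} = 1
G(2) = mex{1} = 0
G(3) = mex{0} = 1
G(4) = mex{1} = 0
G(5) = mex{0,0} = 1
G(6) = mex{1,1} = 0
G(7) = mex{0,0} = 1
G(8) = mex{1,1,0} = 2
G(9) = mex{2,0,1} = 3
G(10) = mex{3,1,0} = 2
G(11) = mex{2,0,1,0} = 3
G(12) = mex{3,1,0,1} = 2
G(13) = mex{2,2,1,0} = 3
G(14) = mex{3,3,0,1} = 2
G(15) = mex{2,2,1,0} = 3
G(16) = mex{3,3,2,1} = 0
G(17) = mex{0,2,3,0} = 1
G(18) = mex{1,3,2,1} = 0
G(19) = mex{0,2,3,2} = 1
G(20) = mex{1,3,2,3} = 0
G(21) = mex{0,0,3,2} = 1
G(22) = mex{1,1,2,3} = 0
G(23) = mex{0,0,3,2} = 1
G(24) = mex{1,1,0,3} = 2
G(25) = mex{2,0,1,2} = 3
G(26) = mex{3,1,0,3} = 2
P-positions are exactly the n with G(n) = 0.

0, 2, 4, 6, 16, 18, 20, 22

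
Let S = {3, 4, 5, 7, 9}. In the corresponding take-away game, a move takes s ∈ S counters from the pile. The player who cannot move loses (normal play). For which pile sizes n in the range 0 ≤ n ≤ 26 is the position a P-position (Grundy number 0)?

0, 1, 2, 12, 13, 14, 24, 25, 26

G(0) = 0
G(1) = mex{} = 0
G(2) = mex{} = 0
G(3) = mex{0} = 1
G(4) = mex{0,0} = 1
G(5) = mex{0,0,0} = 1
G(6) = mex{1,0,0} = 2
G(7) = mex{1,1,0,0} = 2
G(8) = mex{1,1,1,0} = 2
G(9) = mex{2,1,1,0,0} = 3
G(10) = mex{2,2,1,1,0} = 3
G(11) = mex{2,2,2,1,0} = 3
G(12) = mex{3,2,2,1,1} = 0
G(13) = mex{3,3,2,2,1} = 0
G(14) = mex{3,3,3,2,1} = 0
G(15) = mex{0,3,3,2,2} = 1
G(16) = mex{0,0,3,3,2} = 1
G(17) = mex{0,0,0,3,2} = 1
G(18) = mex{1,0,0,3,3} = 2
G(19) = mex{1,1,0,0,3} = 2
G(20) = mex{1,1,1,0,3} = 2
G(21) = mex{2,1,1,0,0} = 3
G(22) = mex{2,2,1,1,0} = 3
G(23) = mex{2,2,2,1,0} = 3
G(24) = mex{3,2,2,1,1} = 0
G(25) = mex{3,3,2,2,1} = 0
G(26) = mex{3,3,3,2,1} = 0
P-positions are exactly the n with G(n) = 0.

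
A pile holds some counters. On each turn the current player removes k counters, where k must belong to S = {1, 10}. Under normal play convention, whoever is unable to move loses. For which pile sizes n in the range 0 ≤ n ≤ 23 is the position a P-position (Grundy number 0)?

0, 2, 4, 6, 8, 11, 13, 15, 17, 19, 22

n :  0  1  2  3  4  5  6  7  8  9 10 11 12 13 14 15 16 17 18 19 20 21 22 23
G :  0  1  0  1  0  1  0  1  0  1  2  0  1  0  1  0  1  0  1  0  1  2  0  1
P-positions are exactly the n with G(n) = 0.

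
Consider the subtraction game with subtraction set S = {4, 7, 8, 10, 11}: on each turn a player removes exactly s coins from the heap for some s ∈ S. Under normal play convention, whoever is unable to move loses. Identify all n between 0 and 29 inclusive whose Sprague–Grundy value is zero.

n :  0  1  2  3  4  5  6  7  8  9 10 11 12 13 14 15 16 17 18 19 20 21 22 23 24 25 26 27 28 29
G :  0  0  0  0  1  1  1  1  2  2  2  2  3  3  3  0  0  0  0  1  1  1  1  2  2  2  2  3  3  3
P-positions are exactly the n with G(n) = 0.

0, 1, 2, 3, 15, 16, 17, 18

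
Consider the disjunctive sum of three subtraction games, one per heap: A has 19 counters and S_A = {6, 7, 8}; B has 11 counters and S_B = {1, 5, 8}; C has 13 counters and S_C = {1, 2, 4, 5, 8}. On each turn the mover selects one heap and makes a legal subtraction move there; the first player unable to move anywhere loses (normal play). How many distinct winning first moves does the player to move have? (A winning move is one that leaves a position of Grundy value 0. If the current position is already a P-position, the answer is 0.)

Heap A, S = {6, 7, 8}:
G(0) = 0
G(1) = mex{} = 0
G(2) = mex{} = 0
G(3) = mex{} = 0
G(4) = mex{} = 0
G(5) = mex{} = 0
G(6) = mex{0} = 1
G(7) = mex{0,0} = 1
G(8) = mex{0,0,0} = 1
G(9) = mex{0,0,0} = 1
G(10) = mex{0,0,0} = 1
G(11) = mex{0,0,0} = 1
G(12) = mex{1,0,0} = 2
G(13) = mex{1,1,0} = 2
G(14) = mex{1,1,1} = 0
G(15) = mex{1,1,1} = 0
G(16) = mex{1,1,1} = 0
G(17) = mex{1,1,1} = 0
G(18) = mex{2,1,1} = 0
G(19) = mex{2,2,1} = 0
G_A(19) = 0.
Heap B, S = {1, 5, 8}:
G(0) = 0
G(1) = mex{0} = 1
G(2) = mex{1} = 0
G(3) = mex{0} = 1
G(4) = mex{1} = 0
G(5) = mex{0,0} = 1
G(6) = mex{1,1} = 0
G(7) = mex{0,0} = 1
G(8) = mex{1,1,0} = 2
G(9) = mex{2,0,1} = 3
G(10) = mex{3,1,0} = 2
G(11) = mex{2,0,1} = 3
G_B(11) = 3.
Heap C, S = {1, 2, 4, 5, 8}:
n :  0  1  2  3  4  5  6  7  8  9 10 11 12 13
G :  0  1  2  0  1  2  0  1  2  0  1  2  0  1
G_C(13) = 1.
Combined Grundy value = 0 ⊕ 3 ⊕ 1 = 2.
A winning move leaves total XOR = 0, i.e. changes one component's Grundy value g to g ⊕ X where X is the current total.
Heap A: need g' = 0⊕2 = 2. Options: 19−6→G=2, 19−7→G=2, 19−8→G=1. Hits: 2.
Heap B: need g' = 3⊕2 = 1. Options: 11−1→G=2, 11−5→G=0, 11−8→G=1. Hits: 1.
Heap C: need g' = 1⊕2 = 3. Options: 13−1→G=0, 13−2→G=2, 13−4→G=0, 13−5→G=2, 13−8→G=2. Hits: 0.

3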